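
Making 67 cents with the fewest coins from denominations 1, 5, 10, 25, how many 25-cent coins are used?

2

67 − 2×25→17 − 1×10→7 − 1×5→2 − 2×1→0
Count of 25: 2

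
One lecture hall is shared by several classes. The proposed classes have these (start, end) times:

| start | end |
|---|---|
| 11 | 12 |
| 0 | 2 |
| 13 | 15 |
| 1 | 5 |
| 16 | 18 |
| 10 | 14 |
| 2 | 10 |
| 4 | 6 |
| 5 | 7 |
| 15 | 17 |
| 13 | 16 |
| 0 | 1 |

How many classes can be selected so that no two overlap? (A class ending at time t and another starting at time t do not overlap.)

By end time: (0,1), (0,2), (1,5), (4,6), (5,7), (2,10), (11,12), (10,14), (13,15), (13,16), (15,17), (16,18).
Pick (0,1); next start ≥ 1 → (1,5); next start ≥ 5 → (5,7); next start ≥ 7 → (11,12); next start ≥ 12 → (13,15); next start ≥ 15 → (15,17).
Selected 6 classes.

6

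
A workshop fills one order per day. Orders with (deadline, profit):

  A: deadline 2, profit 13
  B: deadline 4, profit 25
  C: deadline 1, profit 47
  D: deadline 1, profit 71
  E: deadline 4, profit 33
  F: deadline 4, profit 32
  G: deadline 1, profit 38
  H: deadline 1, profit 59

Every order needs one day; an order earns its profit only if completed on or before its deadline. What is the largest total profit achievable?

By profit: D(d1,71), H(d1,59), C(d1,47), G(d1,38), E(d4,33), F(d4,32), B(d4,25), A(d2,13)
D→slot 1; H skipped; C skipped; G skipped; E→slot 4; F→slot 3; B→slot 2; A skipped.
Profit = 71 + 25 + 32 + 33 = 161

161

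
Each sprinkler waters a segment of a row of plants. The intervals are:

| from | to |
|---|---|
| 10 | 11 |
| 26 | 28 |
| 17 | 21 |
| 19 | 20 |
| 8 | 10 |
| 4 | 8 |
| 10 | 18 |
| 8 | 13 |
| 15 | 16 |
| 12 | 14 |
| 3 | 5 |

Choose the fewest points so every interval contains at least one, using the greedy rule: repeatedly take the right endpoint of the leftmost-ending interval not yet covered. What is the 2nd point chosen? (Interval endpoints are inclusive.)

By right end: [3,5]  [4,8]  [8,10]  [10,11]  [8,13]  [12,14]  [15,16]  [10,18]  [19,20]  [17,21]  [26,28]
[3,5] uncovered → point at 5; [8,10] uncovered → point at 10; [12,14] uncovered → point at 14; [15,16] uncovered → point at 16; [19,20] uncovered → point at 20; [26,28] uncovered → point at 28.
Points: 5, 10, 14, 16, 20, 28 (6 total).

10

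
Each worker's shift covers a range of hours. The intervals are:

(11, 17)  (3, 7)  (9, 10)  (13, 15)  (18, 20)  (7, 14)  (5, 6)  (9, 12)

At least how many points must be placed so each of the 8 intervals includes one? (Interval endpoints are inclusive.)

4

Sort by right endpoint; whenever an interval is uncovered, place a point at its right end.
By right end: [5,6]  [3,7]  [9,10]  [9,12]  [7,14]  [13,15]  [11,17]  [18,20]
[5,6] uncovered → point at 6; [9,10] uncovered → point at 10; [13,15] uncovered → point at 15; [18,20] uncovered → point at 20.
Points: 6, 10, 15, 20 (4 total).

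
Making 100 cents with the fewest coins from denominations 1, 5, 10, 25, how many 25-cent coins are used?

4

100 = 4×25
Count of 25: 4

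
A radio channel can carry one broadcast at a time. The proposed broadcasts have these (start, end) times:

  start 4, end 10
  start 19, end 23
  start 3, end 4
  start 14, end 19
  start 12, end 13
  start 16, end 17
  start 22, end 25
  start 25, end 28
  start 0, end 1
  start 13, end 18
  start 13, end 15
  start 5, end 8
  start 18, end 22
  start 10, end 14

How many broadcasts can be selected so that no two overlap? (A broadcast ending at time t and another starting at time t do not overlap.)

9

Sorted by end: (0,1)  (3,4)  (5,8)  (4,10)  (12,13)  (10,14)  (13,15)  (16,17)  (13,18)  (14,19)  (18,22)  (19,23)  (22,25)  (25,28)
take (0,1); take (3,4); take (5,8); skip (4,10); take (12,13); take (13,15); take (16,17); skip (13,18); take (18,22); take (22,25); take (25,28).
Selected 9 broadcasts.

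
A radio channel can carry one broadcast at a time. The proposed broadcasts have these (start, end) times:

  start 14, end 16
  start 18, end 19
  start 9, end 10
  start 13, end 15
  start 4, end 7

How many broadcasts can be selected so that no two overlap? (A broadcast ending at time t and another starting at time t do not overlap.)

4

By end time: (4,7), (9,10), (13,15), (14,16), (18,19).
Pick (4,7); next start ≥ 7 → (9,10); next start ≥ 10 → (13,15); next start ≥ 15 → (18,19).
Selected 4 broadcasts.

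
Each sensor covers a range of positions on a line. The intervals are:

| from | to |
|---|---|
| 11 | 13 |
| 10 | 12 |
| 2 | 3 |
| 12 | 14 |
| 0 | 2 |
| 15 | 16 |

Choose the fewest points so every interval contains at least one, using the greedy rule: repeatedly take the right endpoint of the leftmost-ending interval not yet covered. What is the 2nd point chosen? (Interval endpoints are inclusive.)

12

Sorted: [0,2] [2,3] [10,12] [11,13] [12,14] [15,16]
{[0,2],[2,3]} hit by 2; {[10,12],[11,13],[12,14]} hit by 12; {[15,16]} hit by 16.
Points: 2, 12, 16 (3 total).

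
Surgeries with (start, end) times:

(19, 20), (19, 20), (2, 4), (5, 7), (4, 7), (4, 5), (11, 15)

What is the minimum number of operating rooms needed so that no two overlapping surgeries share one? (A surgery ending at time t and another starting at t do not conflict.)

2

Count concurrent intervals with a sweep; the peak is the room count.
starts: [2, 4, 4, 5, 11, 19, 19]
ends:   [4, 5, 7, 7, 15, 20, 20]
s2→1 e4→0 s4→1 s4→2  — peak 2.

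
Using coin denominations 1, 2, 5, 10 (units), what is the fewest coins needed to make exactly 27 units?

Use the largest denomination that fits, subtract, and repeat.
27 − 2×10→7 − 1×5→2 − 1×2→0
Total coins = 2 + 1 + 1 = 4

4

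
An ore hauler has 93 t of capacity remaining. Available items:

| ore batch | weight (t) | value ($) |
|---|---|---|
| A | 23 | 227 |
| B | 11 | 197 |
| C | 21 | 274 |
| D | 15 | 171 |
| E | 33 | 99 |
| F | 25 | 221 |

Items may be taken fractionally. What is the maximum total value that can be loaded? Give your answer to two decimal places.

1072.32

Greedy by value/weight ratio, highest first.
Order: B (197/11=17.91) > C (274/21=13.05) > D (171/15=11.40) > A (227/23=9.87) > F (221/25=8.84) > E (99/33=3.00)
Fill: take B (11 @ 197) → take C (21 @ 274) → take D (15 @ 171) → take A (23 @ 227) → take 23/25 of F → 203.32; 93/93 used.
Total value = 1072.32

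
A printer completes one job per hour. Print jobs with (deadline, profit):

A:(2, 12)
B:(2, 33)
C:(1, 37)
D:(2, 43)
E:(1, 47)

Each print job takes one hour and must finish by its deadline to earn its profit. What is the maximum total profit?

Sort by profit descending; place each in the latest free slot ≤ its deadline.
Profit order: E=47 D=43 C=37 B=33 A=12
Assign: E→slot 1, D→slot 2, C skipped, B skipped, A skipped.
Slots: [1:E] [2:D]
Profit = 47 + 43 = 90

90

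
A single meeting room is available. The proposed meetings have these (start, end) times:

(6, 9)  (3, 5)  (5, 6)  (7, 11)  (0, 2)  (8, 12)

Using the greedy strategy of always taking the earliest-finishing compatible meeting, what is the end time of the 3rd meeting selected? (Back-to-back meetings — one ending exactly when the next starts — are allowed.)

Greedy by earliest finish: after sorting by end time, pick each interval compatible with the last pick.
Sorted by end: (0,2)  (3,5)  (5,6)  (6,9)  (7,11)  (8,12)
take (0,2); take (3,5); take (5,6); take (6,9); skip (7,11); skip (8,12).
Selected: (0,2) (3,5) (5,6) (6,9)

6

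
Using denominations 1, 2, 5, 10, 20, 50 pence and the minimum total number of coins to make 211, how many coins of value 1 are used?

211 − 4×50→11 − 1×10→1 − 1×1→0
Count of 1: 1

1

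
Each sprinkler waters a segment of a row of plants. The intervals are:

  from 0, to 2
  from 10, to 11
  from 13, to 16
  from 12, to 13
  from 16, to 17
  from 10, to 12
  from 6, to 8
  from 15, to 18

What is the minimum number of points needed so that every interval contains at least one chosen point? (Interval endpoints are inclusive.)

5

Process intervals by earliest right end; each time one isn't hit yet, stab at its right endpoint.
By right end: [0,2]  [6,8]  [10,11]  [10,12]  [12,13]  [13,16]  [16,17]  [15,18]
[0,2] uncovered → point at 2; [6,8] uncovered → point at 8; [10,11] uncovered → point at 11; [12,13] uncovered → point at 13; [16,17] uncovered → point at 17.
Points: 2, 8, 11, 13, 17 (5 total).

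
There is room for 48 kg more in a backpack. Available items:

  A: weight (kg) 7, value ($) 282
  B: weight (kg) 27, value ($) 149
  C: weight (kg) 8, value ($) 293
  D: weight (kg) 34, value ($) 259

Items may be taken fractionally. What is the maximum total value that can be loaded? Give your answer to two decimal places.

826.38

Order: A (282/7=40.29) > C (293/8=36.62) > D (259/34=7.62) > B (149/27=5.52)
Fill: take A (7 @ 282) → take C (8 @ 293) → take 33/34 of D → 251.38; 48/48 used.
Total value = 826.38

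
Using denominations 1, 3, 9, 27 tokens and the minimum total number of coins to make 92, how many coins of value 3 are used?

0

Use the largest denomination that fits, subtract, and repeat.
92 = 3×27 + 1×9 + 2×1
Count of 3: 0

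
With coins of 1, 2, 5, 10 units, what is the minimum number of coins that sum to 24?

Greedy: take as many of the largest coin as possible, then repeat with the remainder.
24 − 2×10→4 − 2×2→0
Total coins = 2 + 2 = 4

4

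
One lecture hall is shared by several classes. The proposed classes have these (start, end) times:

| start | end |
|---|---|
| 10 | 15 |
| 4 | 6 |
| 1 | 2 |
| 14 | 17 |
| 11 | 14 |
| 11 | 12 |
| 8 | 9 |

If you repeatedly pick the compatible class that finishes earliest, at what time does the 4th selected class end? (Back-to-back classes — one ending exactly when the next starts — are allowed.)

12

Sorted by end: (1,2)  (4,6)  (8,9)  (11,12)  (11,14)  (10,15)  (14,17)
take (1,2); take (4,6); take (8,9); take (11,12); skip (11,14); skip (10,15); take (14,17).
Selected: (1,2) (4,6) (8,9) (11,12) (14,17)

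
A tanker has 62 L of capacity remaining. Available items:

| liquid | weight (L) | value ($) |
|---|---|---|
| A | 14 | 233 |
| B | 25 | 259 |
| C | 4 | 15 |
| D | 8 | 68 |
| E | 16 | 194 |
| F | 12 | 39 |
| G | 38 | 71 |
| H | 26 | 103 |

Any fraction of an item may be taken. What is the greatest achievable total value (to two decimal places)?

745.50

Ratios (sorted): A 16.64, E 12.12, B 10.36, D 8.50, H 3.96, C 3.75, F 3.25, G 1.87
take A (14 @ 233); take E (16 @ 194); take B (25 @ 259); take 7/8 of D → 59.50. Capacity used 62/62.
Total value = 745.50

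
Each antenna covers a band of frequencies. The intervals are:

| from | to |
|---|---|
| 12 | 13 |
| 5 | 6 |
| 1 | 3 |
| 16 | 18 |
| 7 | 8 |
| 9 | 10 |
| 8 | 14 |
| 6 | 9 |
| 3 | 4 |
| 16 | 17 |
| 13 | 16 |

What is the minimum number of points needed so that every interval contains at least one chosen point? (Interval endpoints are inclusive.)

By right end: [1,3]  [3,4]  [5,6]  [7,8]  [6,9]  [9,10]  [12,13]  [8,14]  [13,16]  [16,17]  [16,18]
[1,3] uncovered → point at 3; [5,6] uncovered → point at 6; [7,8] uncovered → point at 8; [9,10] uncovered → point at 10; [12,13] uncovered → point at 13; [16,17] uncovered → point at 17.
Points: 3, 6, 8, 10, 13, 17 (6 total).

6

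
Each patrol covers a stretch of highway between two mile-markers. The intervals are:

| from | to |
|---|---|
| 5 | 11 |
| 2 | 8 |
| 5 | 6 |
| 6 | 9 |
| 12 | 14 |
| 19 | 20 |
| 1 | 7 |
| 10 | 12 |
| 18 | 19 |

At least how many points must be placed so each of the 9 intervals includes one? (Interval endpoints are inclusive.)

3

Sort by right endpoint; whenever an interval is uncovered, place a point at its right end.
By right end: [5,6]  [1,7]  [2,8]  [6,9]  [5,11]  [10,12]  [12,14]  [18,19]  [19,20]
[5,6] uncovered → point at 6; [10,12] uncovered → point at 12; [18,19] uncovered → point at 19.
Points: 6, 12, 19 (3 total).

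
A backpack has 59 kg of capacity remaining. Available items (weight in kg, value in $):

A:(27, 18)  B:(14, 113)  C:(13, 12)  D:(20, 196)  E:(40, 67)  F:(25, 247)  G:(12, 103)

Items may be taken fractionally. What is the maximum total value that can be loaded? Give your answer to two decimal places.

Ratios (sorted): F 9.88, D 9.80, G 8.58, B 8.07, E 1.68, C 0.92, A 0.67
take F (25 @ 247); take D (20 @ 196); take G (12 @ 103); take 2/14 of B → 16.14. Capacity used 59/59.
Total value = 562.14

562.14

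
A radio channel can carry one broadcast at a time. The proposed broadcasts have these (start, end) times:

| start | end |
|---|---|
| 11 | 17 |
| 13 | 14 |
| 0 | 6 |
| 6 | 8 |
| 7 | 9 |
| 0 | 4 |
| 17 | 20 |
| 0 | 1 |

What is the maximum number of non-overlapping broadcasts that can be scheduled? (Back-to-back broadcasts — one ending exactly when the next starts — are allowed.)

4

Sort by end time and greedily take each interval whose start is ≥ the last chosen end.
By end time: (0,1), (0,4), (0,6), (6,8), (7,9), (13,14), (11,17), (17,20).
Pick (0,1); next start ≥ 1 → (6,8); next start ≥ 8 → (13,14); next start ≥ 14 → (17,20).
Selected 4 broadcasts.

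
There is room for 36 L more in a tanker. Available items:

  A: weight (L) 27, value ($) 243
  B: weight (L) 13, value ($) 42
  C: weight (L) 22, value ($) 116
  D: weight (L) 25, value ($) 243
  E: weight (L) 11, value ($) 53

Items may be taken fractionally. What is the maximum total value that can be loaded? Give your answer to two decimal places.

342.00

Sort by value per unit weight and fill in that order.
Ratios (sorted): D 9.72, A 9.00, C 5.27, E 4.82, B 3.23
take D (25 @ 243); take 11/27 of A → 99.00. Capacity used 36/36.
Total value = 342.00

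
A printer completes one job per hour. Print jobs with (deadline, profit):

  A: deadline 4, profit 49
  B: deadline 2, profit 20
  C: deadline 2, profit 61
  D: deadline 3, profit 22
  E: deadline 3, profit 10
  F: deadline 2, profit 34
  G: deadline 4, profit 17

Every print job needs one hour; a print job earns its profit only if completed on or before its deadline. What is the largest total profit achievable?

166

By profit: C(d2,61), A(d4,49), F(d2,34), D(d3,22), B(d2,20), G(d4,17), E(d3,10)
C→slot 2; A→slot 4; F→slot 1; D→slot 3; B skipped; G skipped; E skipped.
Profit = 34 + 61 + 22 + 49 = 166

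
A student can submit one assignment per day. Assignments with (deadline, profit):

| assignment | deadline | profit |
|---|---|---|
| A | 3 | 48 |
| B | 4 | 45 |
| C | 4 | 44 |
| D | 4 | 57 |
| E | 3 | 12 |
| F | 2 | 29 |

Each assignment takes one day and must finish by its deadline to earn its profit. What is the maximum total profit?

Take jobs in profit order; each goes to the latest open slot no later than its deadline.
Profit order: D=57 A=48 B=45 C=44 F=29 E=12
Assign: D→slot 4, A→slot 3, B→slot 2, C→slot 1, F skipped, E skipped.
Slots: [1:C] [2:B] [3:A] [4:D]
Profit = 44 + 45 + 48 + 57 = 194

194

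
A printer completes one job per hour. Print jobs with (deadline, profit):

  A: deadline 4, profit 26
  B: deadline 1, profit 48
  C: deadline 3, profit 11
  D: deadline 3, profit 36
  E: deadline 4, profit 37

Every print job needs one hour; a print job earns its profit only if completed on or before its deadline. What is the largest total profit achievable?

147

By profit: B(d1,48), E(d4,37), D(d3,36), A(d4,26), C(d3,11)
B→slot 1; E→slot 4; D→slot 3; A→slot 2; C skipped.
Profit = 48 + 26 + 36 + 37 = 147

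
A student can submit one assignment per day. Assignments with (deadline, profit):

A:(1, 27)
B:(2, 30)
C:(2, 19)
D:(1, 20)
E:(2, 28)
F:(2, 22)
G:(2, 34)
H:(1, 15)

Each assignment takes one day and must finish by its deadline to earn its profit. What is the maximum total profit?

Take jobs in profit order; each goes to the latest open slot no later than its deadline.
Profit order: G=34 B=30 E=28 A=27 F=22 D=20 C=19 H=15
Assign: G→slot 2, B→slot 1, E skipped, A skipped, F skipped, D skipped, C skipped, H skipped.
Slots: [1:B] [2:G]
Profit = 30 + 34 = 64

64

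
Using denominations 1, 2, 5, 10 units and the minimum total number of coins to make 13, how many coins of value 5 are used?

13 − 1×10→3 − 1×2→1 − 1×1→0
Count of 5: 0

0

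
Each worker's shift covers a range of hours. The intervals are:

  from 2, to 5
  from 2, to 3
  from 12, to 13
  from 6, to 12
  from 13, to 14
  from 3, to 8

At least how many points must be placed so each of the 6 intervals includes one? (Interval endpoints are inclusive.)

By right end: [2,3]  [2,5]  [3,8]  [6,12]  [12,13]  [13,14]
[2,3] uncovered → point at 3; [6,12] uncovered → point at 12; [13,14] uncovered → point at 14.
Points: 3, 12, 14 (3 total).

3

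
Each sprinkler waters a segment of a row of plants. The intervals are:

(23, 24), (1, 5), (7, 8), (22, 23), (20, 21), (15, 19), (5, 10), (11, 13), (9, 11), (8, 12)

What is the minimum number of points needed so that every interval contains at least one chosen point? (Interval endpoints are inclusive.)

6

Sorted: [1,5] [7,8] [5,10] [9,11] [8,12] [11,13] [15,19] [20,21] [22,23] [23,24]
{[1,5]} hit by 5; {[7,8],[5,10]} hit by 8; {[9,11],[8,12],[11,13]} hit by 11; {[15,19]} hit by 19; {[20,21]} hit by 21; {[22,23],[23,24]} hit by 23.
Points: 5, 8, 11, 19, 21, 23 (6 total).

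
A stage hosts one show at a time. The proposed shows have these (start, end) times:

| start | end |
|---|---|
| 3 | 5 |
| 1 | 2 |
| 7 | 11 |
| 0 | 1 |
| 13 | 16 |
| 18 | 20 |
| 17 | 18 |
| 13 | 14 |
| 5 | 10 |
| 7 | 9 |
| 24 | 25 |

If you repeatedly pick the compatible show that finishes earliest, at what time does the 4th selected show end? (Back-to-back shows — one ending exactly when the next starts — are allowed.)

9

Greedy by earliest finish: after sorting by end time, pick each interval compatible with the last pick.
By end time: (0,1), (1,2), (3,5), (7,9), (5,10), (7,11), (13,14), (13,16), (17,18), (18,20), (24,25).
Pick (0,1); next start ≥ 1 → (1,2); next start ≥ 2 → (3,5); next start ≥ 5 → (7,9); next start ≥ 9 → (13,14); next start ≥ 14 → (17,18); next start ≥ 18 → (18,20); next start ≥ 20 → (24,25).
Selected: (0,1) (1,2) (3,5) (7,9) (13,14) (17,18) (18,20) (24,25)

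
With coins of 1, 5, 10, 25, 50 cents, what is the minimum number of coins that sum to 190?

6

Use the largest denomination that fits, subtract, and repeat.
190 = 3×50 + 1×25 + 1×10 + 1×5
Total coins = 3 + 1 + 1 + 1 = 6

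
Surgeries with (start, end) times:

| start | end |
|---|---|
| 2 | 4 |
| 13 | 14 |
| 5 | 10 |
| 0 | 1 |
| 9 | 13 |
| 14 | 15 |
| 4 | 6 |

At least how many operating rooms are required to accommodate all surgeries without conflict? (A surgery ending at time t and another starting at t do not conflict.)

Events (time:±→running): 0:+→1 1:-→0 2:+→1 4:-→0 4:+→1 5:+→2 … peak 2.

2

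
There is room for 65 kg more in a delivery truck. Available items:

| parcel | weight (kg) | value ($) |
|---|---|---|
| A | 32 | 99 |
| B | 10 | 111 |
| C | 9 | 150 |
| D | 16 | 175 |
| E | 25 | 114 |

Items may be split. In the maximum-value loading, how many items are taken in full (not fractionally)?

4

Order: C (150/9=16.67) > B (111/10=11.10) > D (175/16=10.94) > E (114/25=4.56) > A (99/32=3.09)
Fill: take C (9 @ 150) → take B (10 @ 111) → take D (16 @ 175) → take E (25 @ 114) → take 5/32 of A → 15.47; 65/65 used.
4 item(s) taken whole; one partial (take 5/32 of A).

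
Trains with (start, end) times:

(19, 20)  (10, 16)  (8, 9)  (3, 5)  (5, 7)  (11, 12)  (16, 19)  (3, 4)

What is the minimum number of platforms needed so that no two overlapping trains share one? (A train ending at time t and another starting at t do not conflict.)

The answer is the maximum number of intervals overlapping at any instant.
Events (time:±→running): 3:+→1 3:+→2 … peak 2.

2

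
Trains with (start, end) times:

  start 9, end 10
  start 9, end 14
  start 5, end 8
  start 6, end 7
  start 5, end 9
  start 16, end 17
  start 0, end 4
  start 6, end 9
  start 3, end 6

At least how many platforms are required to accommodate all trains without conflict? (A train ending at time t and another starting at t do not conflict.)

4

Events (time:±→running): 0:+→1 3:+→2 4:-→1 5:+→2 5:+→3 6:-→2 6:+→3 6:+→4 … peak 4.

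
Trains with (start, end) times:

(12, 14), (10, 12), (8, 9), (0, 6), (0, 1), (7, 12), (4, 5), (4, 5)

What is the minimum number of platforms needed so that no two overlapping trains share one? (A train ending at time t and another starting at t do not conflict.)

Events (time:±→running): 0:+→1 0:+→2 1:-→1 4:+→2 4:+→3 … peak 3.

3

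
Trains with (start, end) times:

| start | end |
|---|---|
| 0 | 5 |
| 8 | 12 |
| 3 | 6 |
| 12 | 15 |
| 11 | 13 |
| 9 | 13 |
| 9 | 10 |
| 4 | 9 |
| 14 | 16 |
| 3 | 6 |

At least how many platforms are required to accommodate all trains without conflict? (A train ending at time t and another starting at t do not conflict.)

The answer is the maximum number of intervals overlapping at any instant.
starts: [0, 3, 3, 4, 8, 9, 9, 11, 12, 14]
ends:   [5, 6, 6, 9, 10, 12, 13, 13, 15, 16]
s0→1 s3→2 s3→3 s4→4  — peak 4.

4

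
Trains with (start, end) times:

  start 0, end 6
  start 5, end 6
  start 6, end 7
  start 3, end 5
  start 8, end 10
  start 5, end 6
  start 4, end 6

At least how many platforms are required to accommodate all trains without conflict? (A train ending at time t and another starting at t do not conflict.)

Events (time:±→running): 0:+→1 3:+→2 4:+→3 5:-→2 5:+→3 5:+→4 … peak 4.

4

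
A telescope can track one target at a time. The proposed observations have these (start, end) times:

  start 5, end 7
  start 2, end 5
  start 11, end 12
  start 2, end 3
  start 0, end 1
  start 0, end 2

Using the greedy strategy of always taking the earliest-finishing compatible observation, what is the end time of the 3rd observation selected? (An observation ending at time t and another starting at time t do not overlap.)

By end time: (0,1), (0,2), (2,3), (2,5), (5,7), (11,12).
Pick (0,1); next start ≥ 1 → (2,3); next start ≥ 3 → (5,7); next start ≥ 7 → (11,12).
Selected: (0,1) (2,3) (5,7) (11,12)

7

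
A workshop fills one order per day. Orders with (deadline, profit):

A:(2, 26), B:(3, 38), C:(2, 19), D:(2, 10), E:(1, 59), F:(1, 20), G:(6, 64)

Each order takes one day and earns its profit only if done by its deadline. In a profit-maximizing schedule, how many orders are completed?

4

Profit order: G=64 E=59 B=38 A=26 F=20 C=19 D=10
Assign: G→slot 6, E→slot 1, B→slot 3, A→slot 2, F skipped, C skipped, D skipped.
Slots: [1:E] [2:A] [3:B] [6:G]
4 of 7 scheduled.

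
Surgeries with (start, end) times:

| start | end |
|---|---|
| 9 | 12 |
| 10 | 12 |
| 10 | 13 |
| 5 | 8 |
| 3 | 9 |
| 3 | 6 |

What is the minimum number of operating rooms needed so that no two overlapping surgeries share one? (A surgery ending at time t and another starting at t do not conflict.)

3

Events (time:±→running): 3:+→1 3:+→2 5:+→3 … peak 3.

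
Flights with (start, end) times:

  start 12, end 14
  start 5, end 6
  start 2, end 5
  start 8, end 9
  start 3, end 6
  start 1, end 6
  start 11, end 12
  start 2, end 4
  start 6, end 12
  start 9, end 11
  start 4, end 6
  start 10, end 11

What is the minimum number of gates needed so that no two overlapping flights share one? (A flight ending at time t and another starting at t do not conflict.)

Count concurrent intervals with a sweep; the peak is the room count.
Events (time:±→running): 1:+→1 2:+→2 2:+→3 3:+→4 … peak 4.

4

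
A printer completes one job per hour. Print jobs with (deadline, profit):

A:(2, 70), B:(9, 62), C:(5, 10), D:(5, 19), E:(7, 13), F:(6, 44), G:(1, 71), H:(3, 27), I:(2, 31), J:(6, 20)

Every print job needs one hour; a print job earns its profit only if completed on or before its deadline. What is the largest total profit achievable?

326

Profit order: G=71 A=70 B=62 F=44 I=31 H=27 J=20 D=19 E=13 C=10
Assign: G→slot 1, A→slot 2, B→slot 9, F→slot 6, I skipped, H→slot 3, J→slot 5, D→slot 4, E→slot 7, C skipped.
Slots: [1:G] [2:A] [3:H] [4:D] [5:J] [6:F] [7:E] [9:B]
Profit = 71 + 70 + 27 + 19 + 20 + 44 + 13 + 62 = 326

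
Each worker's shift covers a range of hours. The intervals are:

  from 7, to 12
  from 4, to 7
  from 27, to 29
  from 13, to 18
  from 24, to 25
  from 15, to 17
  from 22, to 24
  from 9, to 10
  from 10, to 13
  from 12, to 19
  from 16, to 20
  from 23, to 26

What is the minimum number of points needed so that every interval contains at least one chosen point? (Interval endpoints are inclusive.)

5

Sort by right endpoint; whenever an interval is uncovered, place a point at its right end.
Sorted: [4,7] [9,10] [7,12] [10,13] [15,17] [13,18] [12,19] [16,20] [22,24] [24,25] [23,26] [27,29]
{[4,7]} hit by 7; {[9,10],[7,12],[10,13]} hit by 10; {[15,17],[13,18],[12,19],[16,20]} hit by 17; {[22,24],[24,25],[23,26]} hit by 24; {[27,29]} hit by 29.
Points: 7, 10, 17, 24, 29 (5 total).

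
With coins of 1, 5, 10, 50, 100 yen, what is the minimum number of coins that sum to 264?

Use the largest denomination that fits, subtract, and repeat.
264 − 2×100→64 − 1×50→14 − 1×10→4 − 4×1→0
Total coins = 2 + 1 + 1 + 4 = 8

8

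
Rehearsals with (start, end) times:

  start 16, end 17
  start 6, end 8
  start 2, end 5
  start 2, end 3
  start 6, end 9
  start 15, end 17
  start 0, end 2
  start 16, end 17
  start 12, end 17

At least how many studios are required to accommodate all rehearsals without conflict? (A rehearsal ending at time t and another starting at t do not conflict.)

starts: [0, 2, 2, 6, 6, 12, 15, 16, 16]
ends:   [2, 3, 5, 8, 9, 17, 17, 17, 17]
s0→1 e2→0 s2→1 s2→2 e3→1 e5→0 s6→1 s6→2 e8→1 e9→0 s12→1 s15→2 s16→3 s16→4  — peak 4.

4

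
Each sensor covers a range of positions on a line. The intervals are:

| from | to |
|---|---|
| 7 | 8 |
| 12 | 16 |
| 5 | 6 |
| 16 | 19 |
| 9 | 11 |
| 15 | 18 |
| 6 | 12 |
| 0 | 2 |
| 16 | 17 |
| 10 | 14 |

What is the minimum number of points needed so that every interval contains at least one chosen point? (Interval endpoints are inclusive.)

Sort by right endpoint; whenever an interval is uncovered, place a point at its right end.
By right end: [0,2]  [5,6]  [7,8]  [9,11]  [6,12]  [10,14]  [12,16]  [16,17]  [15,18]  [16,19]
[0,2] uncovered → point at 2; [5,6] uncovered → point at 6; [7,8] uncovered → point at 8; [9,11] uncovered → point at 11; [12,16] uncovered → point at 16.
Points: 2, 6, 8, 11, 16 (5 total).

5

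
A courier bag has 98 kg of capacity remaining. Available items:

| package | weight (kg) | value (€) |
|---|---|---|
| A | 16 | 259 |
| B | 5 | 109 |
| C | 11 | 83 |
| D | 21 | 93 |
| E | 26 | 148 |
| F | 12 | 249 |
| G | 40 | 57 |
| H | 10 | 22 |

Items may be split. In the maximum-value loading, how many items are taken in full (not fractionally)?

Sort by value per unit weight and fill in that order.
Order: B (109/5=21.80) > F (249/12=20.75) > A (259/16=16.19) > C (83/11=7.55) > E (148/26=5.69) > D (93/21=4.43) > H (22/10=2.20) > G (57/40=1.43)
Fill: take B (5 @ 109) → take F (12 @ 249) → take A (16 @ 259) → take C (11 @ 83) → take E (26 @ 148) → take D (21 @ 93) → take 7/10 of H → 15.40; 98/98 used.
6 item(s) taken whole; one partial (take 7/10 of H).

6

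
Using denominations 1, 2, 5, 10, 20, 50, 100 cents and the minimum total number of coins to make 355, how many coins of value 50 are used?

1

Greedy: take as many of the largest coin as possible, then repeat with the remainder.
355 = 3×100 + 1×50 + 1×5
Count of 50: 1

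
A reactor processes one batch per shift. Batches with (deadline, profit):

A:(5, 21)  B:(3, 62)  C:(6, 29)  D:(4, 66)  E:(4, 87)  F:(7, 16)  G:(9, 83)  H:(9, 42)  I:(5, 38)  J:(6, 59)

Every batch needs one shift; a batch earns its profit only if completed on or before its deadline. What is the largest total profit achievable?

482

Profit order: E=87 G=83 D=66 B=62 J=59 H=42 I=38 C=29 A=21 F=16
Assign: E→slot 4, G→slot 9, D→slot 3, B→slot 2, J→slot 6, H→slot 8, I→slot 5, C→slot 1, A skipped, F→slot 7.
Slots: [1:C] [2:B] [3:D] [4:E] [5:I] [6:J] [7:F] [8:H] [9:G]
Profit = 29 + 62 + 66 + 87 + 38 + 59 + 16 + 42 + 83 = 482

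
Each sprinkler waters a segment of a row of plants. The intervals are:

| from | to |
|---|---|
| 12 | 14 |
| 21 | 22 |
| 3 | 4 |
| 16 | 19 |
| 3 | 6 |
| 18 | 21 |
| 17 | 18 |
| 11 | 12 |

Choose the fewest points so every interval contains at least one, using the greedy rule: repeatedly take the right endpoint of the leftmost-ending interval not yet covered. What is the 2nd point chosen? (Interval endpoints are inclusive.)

12

Sorted: [3,4] [3,6] [11,12] [12,14] [17,18] [16,19] [18,21] [21,22]
{[3,4],[3,6]} hit by 4; {[11,12],[12,14]} hit by 12; {[17,18],[16,19],[18,21]} hit by 18; {[21,22]} hit by 22.
Points: 4, 12, 18, 22 (4 total).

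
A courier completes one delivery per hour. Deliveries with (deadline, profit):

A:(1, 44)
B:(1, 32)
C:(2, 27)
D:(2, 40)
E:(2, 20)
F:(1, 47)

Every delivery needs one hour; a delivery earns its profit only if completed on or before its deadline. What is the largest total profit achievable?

Profit order: F=47 A=44 D=40 B=32 C=27 E=20
Assign: F→slot 1, A skipped, D→slot 2, B skipped, C skipped, E skipped.
Slots: [1:F] [2:D]
Profit = 47 + 40 = 87

87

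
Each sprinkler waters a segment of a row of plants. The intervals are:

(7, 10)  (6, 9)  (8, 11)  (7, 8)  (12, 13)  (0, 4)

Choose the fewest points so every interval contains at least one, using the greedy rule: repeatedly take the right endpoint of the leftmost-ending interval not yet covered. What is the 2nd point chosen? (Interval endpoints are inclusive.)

Process intervals by earliest right end; each time one isn't hit yet, stab at its right endpoint.
Sorted: [0,4] [7,8] [6,9] [7,10] [8,11] [12,13]
{[0,4]} hit by 4; {[7,8],[6,9],[7,10],[8,11]} hit by 8; {[12,13]} hit by 13.
Points: 4, 8, 13 (3 total).

8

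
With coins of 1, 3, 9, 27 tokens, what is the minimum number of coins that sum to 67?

67 − 2×27→13 − 1×9→4 − 1×3→1 − 1×1→0
Total coins = 2 + 1 + 1 + 1 = 5

5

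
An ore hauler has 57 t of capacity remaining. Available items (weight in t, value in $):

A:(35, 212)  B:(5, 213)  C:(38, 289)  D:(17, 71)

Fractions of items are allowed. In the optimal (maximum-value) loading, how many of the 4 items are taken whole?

Order: B (213/5=42.60) > C (289/38=7.61) > A (212/35=6.06) > D (71/17=4.18)
Fill: take B (5 @ 213) → take C (38 @ 289) → take 14/35 of A → 84.80; 57/57 used.
2 item(s) taken whole; one partial (take 14/35 of A).

2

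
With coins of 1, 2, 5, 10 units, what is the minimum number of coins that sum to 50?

Greedy: take as many of the largest coin as possible, then repeat with the remainder.
50 − 5×10→0
Total coins = 5 = 5

5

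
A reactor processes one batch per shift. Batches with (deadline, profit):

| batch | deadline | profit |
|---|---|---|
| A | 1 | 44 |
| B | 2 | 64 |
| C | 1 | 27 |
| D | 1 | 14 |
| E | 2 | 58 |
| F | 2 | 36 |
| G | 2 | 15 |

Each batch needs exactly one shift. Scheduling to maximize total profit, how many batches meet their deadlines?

2

By profit: B(d2,64), E(d2,58), A(d1,44), F(d2,36), C(d1,27), G(d2,15), D(d1,14)
B→slot 2; E→slot 1; A skipped; F skipped; C skipped; G skipped; D skipped.
2 of 7 scheduled.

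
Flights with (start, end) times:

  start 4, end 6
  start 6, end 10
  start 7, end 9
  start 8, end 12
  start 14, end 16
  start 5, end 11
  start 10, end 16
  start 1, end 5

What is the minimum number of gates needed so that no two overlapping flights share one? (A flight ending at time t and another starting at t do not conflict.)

4

The answer is the maximum number of intervals overlapping at any instant.
Events (time:±→running): 1:+→1 4:+→2 5:-→1 5:+→2 6:-→1 6:+→2 7:+→3 8:+→4 … peak 4.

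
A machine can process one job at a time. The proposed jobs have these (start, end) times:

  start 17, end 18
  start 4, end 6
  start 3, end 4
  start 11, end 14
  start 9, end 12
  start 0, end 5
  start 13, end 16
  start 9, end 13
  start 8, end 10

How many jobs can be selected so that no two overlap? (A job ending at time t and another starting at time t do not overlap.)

5

Greedy by earliest finish: after sorting by end time, pick each interval compatible with the last pick.
By end time: (3,4), (0,5), (4,6), (8,10), (9,12), (9,13), (11,14), (13,16), (17,18).
Pick (3,4); next start ≥ 4 → (4,6); next start ≥ 6 → (8,10); next start ≥ 10 → (11,14); next start ≥ 14 → (17,18).
Selected 5 jobs.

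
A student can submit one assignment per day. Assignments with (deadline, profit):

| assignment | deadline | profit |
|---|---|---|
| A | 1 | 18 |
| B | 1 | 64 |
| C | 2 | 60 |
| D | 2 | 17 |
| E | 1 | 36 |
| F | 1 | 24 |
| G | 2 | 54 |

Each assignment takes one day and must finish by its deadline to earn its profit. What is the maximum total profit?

Take jobs in profit order; each goes to the latest open slot no later than its deadline.
Profit order: B=64 C=60 G=54 E=36 F=24 A=18 D=17
Assign: B→slot 1, C→slot 2, G skipped, E skipped, F skipped, A skipped, D skipped.
Slots: [1:B] [2:C]
Profit = 64 + 60 = 124

124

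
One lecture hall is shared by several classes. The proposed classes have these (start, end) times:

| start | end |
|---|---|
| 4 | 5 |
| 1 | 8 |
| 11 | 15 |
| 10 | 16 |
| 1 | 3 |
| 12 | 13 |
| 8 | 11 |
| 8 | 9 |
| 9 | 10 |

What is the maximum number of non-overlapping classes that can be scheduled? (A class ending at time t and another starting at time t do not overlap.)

Sorted by end: (1,3)  (4,5)  (1,8)  (8,9)  (9,10)  (8,11)  (12,13)  (11,15)  (10,16)
take (1,3); take (4,5); skip (1,8); take (8,9); take (9,10); skip (8,11); take (12,13).
Selected 5 classes.

5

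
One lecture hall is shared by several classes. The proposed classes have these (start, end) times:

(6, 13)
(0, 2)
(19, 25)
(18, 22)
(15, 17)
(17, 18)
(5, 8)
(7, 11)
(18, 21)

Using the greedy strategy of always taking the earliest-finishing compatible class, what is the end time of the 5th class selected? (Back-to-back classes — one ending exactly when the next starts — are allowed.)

Sorted by end: (0,2)  (5,8)  (7,11)  (6,13)  (15,17)  (17,18)  (18,21)  (18,22)  (19,25)
take (0,2); take (5,8); skip (6,13); take (15,17); take (17,18); take (18,21); skip (18,22).
Selected: (0,2) (5,8) (15,17) (17,18) (18,21)

21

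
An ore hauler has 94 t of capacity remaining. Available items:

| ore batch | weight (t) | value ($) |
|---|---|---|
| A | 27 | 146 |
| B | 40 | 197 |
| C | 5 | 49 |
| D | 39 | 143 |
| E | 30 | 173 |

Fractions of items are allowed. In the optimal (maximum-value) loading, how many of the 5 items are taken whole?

Greedy by value/weight ratio, highest first.
Ratios (sorted): C 9.80, E 5.77, A 5.41, B 4.92, D 3.67
take C (5 @ 49); take E (30 @ 173); take A (27 @ 146); take 32/40 of B → 157.60. Capacity used 94/94.
3 item(s) taken whole; one partial (take 32/40 of B).

3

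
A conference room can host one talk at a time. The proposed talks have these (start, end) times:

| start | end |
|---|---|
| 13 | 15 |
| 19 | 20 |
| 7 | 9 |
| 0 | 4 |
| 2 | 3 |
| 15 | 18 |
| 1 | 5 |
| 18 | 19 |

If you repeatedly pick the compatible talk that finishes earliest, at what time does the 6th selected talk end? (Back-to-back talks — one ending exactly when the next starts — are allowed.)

By end time: (2,3), (0,4), (1,5), (7,9), (13,15), (15,18), (18,19), (19,20).
Pick (2,3); next start ≥ 3 → (7,9); next start ≥ 9 → (13,15); next start ≥ 15 → (15,18); next start ≥ 18 → (18,19); next start ≥ 19 → (19,20).
Selected: (2,3) (7,9) (13,15) (15,18) (18,19) (19,20)

20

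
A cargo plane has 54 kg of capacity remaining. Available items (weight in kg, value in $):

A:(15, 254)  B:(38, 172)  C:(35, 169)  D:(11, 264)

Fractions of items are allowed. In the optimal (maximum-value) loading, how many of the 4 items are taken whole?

Order: D (264/11=24.00) > A (254/15=16.93) > C (169/35=4.83) > B (172/38=4.53)
Fill: take D (11 @ 264) → take A (15 @ 254) → take 28/35 of C → 135.20; 54/54 used.
2 item(s) taken whole; one partial (take 28/35 of C).

2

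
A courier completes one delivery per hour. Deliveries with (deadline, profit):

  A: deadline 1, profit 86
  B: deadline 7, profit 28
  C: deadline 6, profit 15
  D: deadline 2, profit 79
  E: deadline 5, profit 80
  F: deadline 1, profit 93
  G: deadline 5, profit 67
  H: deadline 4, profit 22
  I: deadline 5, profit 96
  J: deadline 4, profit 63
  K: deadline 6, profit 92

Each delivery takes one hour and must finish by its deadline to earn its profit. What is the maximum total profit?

Profit order: I=96 F=93 K=92 A=86 E=80 D=79 G=67 J=63 B=28 H=22 C=15
Assign: I→slot 5, F→slot 1, K→slot 6, A skipped, E→slot 4, D→slot 2, G→slot 3, J skipped, B→slot 7, H skipped, C skipped.
Slots: [1:F] [2:D] [3:G] [4:E] [5:I] [6:K] [7:B]
Profit = 93 + 79 + 67 + 80 + 96 + 92 + 28 = 535

535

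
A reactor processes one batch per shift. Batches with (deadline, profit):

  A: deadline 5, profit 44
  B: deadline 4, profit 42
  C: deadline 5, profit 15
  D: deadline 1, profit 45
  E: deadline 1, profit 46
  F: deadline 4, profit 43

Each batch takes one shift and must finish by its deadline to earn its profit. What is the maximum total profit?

Take jobs in profit order; each goes to the latest open slot no later than its deadline.
By profit: E(d1,46), D(d1,45), A(d5,44), F(d4,43), B(d4,42), C(d5,15)
E→slot 1; D skipped; A→slot 5; F→slot 4; B→slot 3; C→slot 2.
Profit = 46 + 15 + 42 + 43 + 44 = 190

190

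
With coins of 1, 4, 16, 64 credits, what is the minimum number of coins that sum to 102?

102 = 1×64 + 2×16 + 1×4 + 2×1
Total coins = 1 + 2 + 1 + 2 = 6

6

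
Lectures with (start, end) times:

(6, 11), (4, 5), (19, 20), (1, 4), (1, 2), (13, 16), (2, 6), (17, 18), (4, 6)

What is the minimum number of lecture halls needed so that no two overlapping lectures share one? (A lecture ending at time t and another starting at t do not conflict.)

3

The answer is the maximum number of intervals overlapping at any instant.
starts: [1, 1, 2, 4, 4, 6, 13, 17, 19]
ends:   [2, 4, 5, 6, 6, 11, 16, 18, 20]
s1→1 s1→2 e2→1 s2→2 e4→1 s4→2 s4→3  — peak 3.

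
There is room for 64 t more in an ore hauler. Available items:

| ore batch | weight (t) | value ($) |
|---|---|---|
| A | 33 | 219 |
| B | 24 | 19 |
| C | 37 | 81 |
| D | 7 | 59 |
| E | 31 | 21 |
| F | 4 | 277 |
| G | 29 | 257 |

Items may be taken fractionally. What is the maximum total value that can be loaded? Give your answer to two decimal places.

752.27

Sort by value per unit weight and fill in that order.
Order: F (277/4=69.25) > G (257/29=8.86) > D (59/7=8.43) > A (219/33=6.64) > C (81/37=2.19) > B (19/24=0.79) > E (21/31=0.68)
Fill: take F (4 @ 277) → take G (29 @ 257) → take D (7 @ 59) → take 24/33 of A → 159.27; 64/64 used.
Total value = 752.27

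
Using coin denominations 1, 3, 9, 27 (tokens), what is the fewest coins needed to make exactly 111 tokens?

Greedy: take as many of the largest coin as possible, then repeat with the remainder.
111 = 4×27 + 1×3
Total coins = 4 + 1 = 5

5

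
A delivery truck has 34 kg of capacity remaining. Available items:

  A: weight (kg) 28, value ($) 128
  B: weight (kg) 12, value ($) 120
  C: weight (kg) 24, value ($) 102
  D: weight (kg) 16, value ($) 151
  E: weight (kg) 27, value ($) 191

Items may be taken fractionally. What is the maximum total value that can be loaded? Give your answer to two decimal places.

313.44

Greedy by value/weight ratio, highest first.
Order: B (120/12=10.00) > D (151/16=9.44) > E (191/27=7.07) > A (128/28=4.57) > C (102/24=4.25)
Fill: take B (12 @ 120) → take D (16 @ 151) → take 6/27 of E → 42.44; 34/34 used.
Total value = 313.44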